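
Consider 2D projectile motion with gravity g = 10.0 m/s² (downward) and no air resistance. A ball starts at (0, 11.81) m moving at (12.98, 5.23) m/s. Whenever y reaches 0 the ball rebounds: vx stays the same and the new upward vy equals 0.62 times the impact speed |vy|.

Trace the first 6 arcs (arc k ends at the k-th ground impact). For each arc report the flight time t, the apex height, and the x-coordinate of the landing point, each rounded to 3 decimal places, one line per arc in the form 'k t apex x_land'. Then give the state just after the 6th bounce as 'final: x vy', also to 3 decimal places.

1 2.146 13.178 27.861
2 2.013 5.065 53.990
3 1.248 1.947 70.190
4 0.774 0.748 80.235
5 0.480 0.288 86.462
6 0.297 0.111 90.323
final: 90.323 0.922

Arc 1: start y=11.810, vy=5.230 → t=2.146, apex=13.178, x_land=27.861, impact vy=-16.234
  bounce: vy ← 0.62·16.234 = 10.065
Arc 2: start y=0.000, vy=10.065 → t=2.013, apex=5.065, x_land=53.990, impact vy=-10.065
  bounce: vy ← 0.62·10.065 = 6.240
Arc 3: start y=0.000, vy=6.240 → t=1.248, apex=1.947, x_land=70.190, impact vy=-6.240
  bounce: vy ← 0.62·6.240 = 3.869
Arc 4: start y=0.000, vy=3.869 → t=0.774, apex=0.748, x_land=80.235, impact vy=-3.869
  bounce: vy ← 0.62·3.869 = 2.399
Arc 5: start y=0.000, vy=2.399 → t=0.480, apex=0.288, x_land=86.462, impact vy=-2.399
  bounce: vy ← 0.62·2.399 = 1.487
Arc 6: start y=0.000, vy=1.487 → t=0.297, apex=0.111, x_land=90.323, impact vy=-1.487
  bounce: vy ← 0.62·1.487 = 0.922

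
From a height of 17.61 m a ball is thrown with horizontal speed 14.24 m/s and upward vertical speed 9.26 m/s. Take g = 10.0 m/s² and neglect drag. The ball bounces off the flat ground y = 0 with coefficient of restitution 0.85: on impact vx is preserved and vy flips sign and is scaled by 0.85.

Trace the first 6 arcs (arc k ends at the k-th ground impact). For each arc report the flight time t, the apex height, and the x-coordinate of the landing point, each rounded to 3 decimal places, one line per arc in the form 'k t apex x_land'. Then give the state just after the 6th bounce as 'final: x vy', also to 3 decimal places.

Arc 1: start y=17.610, vy=9.260 → t=3.019, apex=21.897, x_land=42.987, impact vy=-20.927
  bounce: vy ← 0.85·20.927 = 17.788
Arc 2: start y=0.000, vy=17.788 → t=3.558, apex=15.821, x_land=93.647, impact vy=-17.788
  bounce: vy ← 0.85·17.788 = 15.120
Arc 3: start y=0.000, vy=15.120 → t=3.024, apex=11.431, x_land=136.709, impact vy=-15.120
  bounce: vy ← 0.85·15.120 = 12.852
Arc 4: start y=0.000, vy=12.852 → t=2.570, apex=8.259, x_land=173.311, impact vy=-12.852
  bounce: vy ← 0.85·12.852 = 10.924
Arc 5: start y=0.000, vy=10.924 → t=2.185, apex=5.967, x_land=204.423, impact vy=-10.924
  bounce: vy ← 0.85·10.924 = 9.286
Arc 6: start y=0.000, vy=9.286 → t=1.857, apex=4.311, x_land=230.868, impact vy=-9.286
  bounce: vy ← 0.85·9.286 = 7.893

1 3.019 21.897 42.987
2 3.558 15.821 93.647
3 3.024 11.431 136.709
4 2.570 8.259 173.311
5 2.185 5.967 204.423
6 1.857 4.311 230.868
final: 230.868 7.893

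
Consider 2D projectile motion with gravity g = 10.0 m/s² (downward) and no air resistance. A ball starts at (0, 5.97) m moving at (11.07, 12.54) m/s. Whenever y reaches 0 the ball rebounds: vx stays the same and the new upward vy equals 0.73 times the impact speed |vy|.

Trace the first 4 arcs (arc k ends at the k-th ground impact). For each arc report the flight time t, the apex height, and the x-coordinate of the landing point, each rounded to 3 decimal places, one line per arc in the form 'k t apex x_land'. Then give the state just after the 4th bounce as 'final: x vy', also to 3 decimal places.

1 2.917 13.833 32.294
2 2.428 7.371 59.177
3 1.773 3.928 78.801
4 1.294 2.093 93.126
final: 93.126 4.723

Arc 1: start y=5.970, vy=12.540 → t=2.917, apex=13.833, x_land=32.294, impact vy=-16.633
  bounce: vy ← 0.73·16.633 = 12.142
Arc 2: start y=0.000, vy=12.142 → t=2.428, apex=7.371, x_land=59.177, impact vy=-12.142
  bounce: vy ← 0.73·12.142 = 8.864
Arc 3: start y=0.000, vy=8.864 → t=1.773, apex=3.928, x_land=78.801, impact vy=-8.864
  bounce: vy ← 0.73·8.864 = 6.470
Arc 4: start y=0.000, vy=6.470 → t=1.294, apex=2.093, x_land=93.126, impact vy=-6.470
  bounce: vy ← 0.73·6.470 = 4.723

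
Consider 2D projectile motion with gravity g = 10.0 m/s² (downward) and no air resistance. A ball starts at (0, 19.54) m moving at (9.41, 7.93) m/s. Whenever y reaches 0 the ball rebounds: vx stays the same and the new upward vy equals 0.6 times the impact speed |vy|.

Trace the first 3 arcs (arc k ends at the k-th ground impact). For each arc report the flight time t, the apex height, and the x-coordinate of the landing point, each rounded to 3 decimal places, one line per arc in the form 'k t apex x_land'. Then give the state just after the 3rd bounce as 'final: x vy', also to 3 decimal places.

Arc 1: start y=19.540, vy=7.930 → t=2.923, apex=22.684, x_land=27.505, impact vy=-21.300
  bounce: vy ← 0.6·21.300 = 12.780
Arc 2: start y=0.000, vy=12.780 → t=2.556, apex=8.166, x_land=51.557, impact vy=-12.780
  bounce: vy ← 0.6·12.780 = 7.668
Arc 3: start y=0.000, vy=7.668 → t=1.534, apex=2.940, x_land=65.988, impact vy=-7.668
  bounce: vy ← 0.6·7.668 = 4.601

1 2.923 22.684 27.505
2 2.556 8.166 51.557
3 1.534 2.940 65.988
final: 65.988 4.601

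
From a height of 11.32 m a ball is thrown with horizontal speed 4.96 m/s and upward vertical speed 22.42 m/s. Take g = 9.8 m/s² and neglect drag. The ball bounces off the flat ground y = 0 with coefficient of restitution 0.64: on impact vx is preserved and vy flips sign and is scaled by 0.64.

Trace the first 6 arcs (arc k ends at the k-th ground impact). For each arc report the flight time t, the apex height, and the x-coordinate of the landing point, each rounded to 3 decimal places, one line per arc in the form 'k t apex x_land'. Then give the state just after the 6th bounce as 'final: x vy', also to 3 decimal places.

1 5.034 36.966 24.971
2 3.516 15.141 42.408
3 2.250 6.202 53.569
4 1.440 2.540 60.711
5 0.922 1.040 65.282
6 0.590 0.426 68.208
final: 68.208 1.850

Arc 1: start y=11.320, vy=22.420 → t=5.034, apex=36.966, x_land=24.971, impact vy=-26.917
  bounce: vy ← 0.64·26.917 = 17.227
Arc 2: start y=0.000, vy=17.227 → t=3.516, apex=15.141, x_land=42.408, impact vy=-17.227
  bounce: vy ← 0.64·17.227 = 11.025
Arc 3: start y=0.000, vy=11.025 → t=2.250, apex=6.202, x_land=53.569, impact vy=-11.025
  bounce: vy ← 0.64·11.025 = 7.056
Arc 4: start y=0.000, vy=7.056 → t=1.440, apex=2.540, x_land=60.711, impact vy=-7.056
  bounce: vy ← 0.64·7.056 = 4.516
Arc 5: start y=0.000, vy=4.516 → t=0.922, apex=1.040, x_land=65.282, impact vy=-4.516
  bounce: vy ← 0.64·4.516 = 2.890
Arc 6: start y=0.000, vy=2.890 → t=0.590, apex=0.426, x_land=68.208, impact vy=-2.890
  bounce: vy ← 0.64·2.890 = 1.850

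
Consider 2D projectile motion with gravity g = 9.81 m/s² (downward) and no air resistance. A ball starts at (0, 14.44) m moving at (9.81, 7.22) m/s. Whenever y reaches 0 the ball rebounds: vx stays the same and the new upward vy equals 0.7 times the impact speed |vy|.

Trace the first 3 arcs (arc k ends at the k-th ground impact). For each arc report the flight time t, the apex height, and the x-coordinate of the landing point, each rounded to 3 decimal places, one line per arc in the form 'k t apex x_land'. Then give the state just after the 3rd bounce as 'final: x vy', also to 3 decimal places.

Arc 1: start y=14.440, vy=7.220 → t=2.603, apex=17.097, x_land=25.535, impact vy=-18.315
  bounce: vy ← 0.7·18.315 = 12.821
Arc 2: start y=0.000, vy=12.821 → t=2.614, apex=8.377, x_land=51.176, impact vy=-12.821
  bounce: vy ← 0.7·12.821 = 8.974
Arc 3: start y=0.000, vy=8.974 → t=1.830, apex=4.105, x_land=69.125, impact vy=-8.974
  bounce: vy ← 0.7·8.974 = 6.282

1 2.603 17.097 25.535
2 2.614 8.377 51.176
3 1.830 4.105 69.125
final: 69.125 6.282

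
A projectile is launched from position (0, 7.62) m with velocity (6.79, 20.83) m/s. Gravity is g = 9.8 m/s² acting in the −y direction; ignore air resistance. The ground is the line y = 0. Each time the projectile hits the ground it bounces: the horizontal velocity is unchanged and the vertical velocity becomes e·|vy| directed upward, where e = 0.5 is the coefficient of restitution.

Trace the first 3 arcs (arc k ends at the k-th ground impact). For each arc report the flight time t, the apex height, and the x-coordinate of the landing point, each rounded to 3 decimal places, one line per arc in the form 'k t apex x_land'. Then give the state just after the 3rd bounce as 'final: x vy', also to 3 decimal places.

1 4.590 29.757 31.165
2 2.464 7.439 47.898
3 1.232 1.860 56.264
final: 56.264 3.019

Arc 1: start y=7.620, vy=20.830 → t=4.590, apex=29.757, x_land=31.165, impact vy=-24.150
  bounce: vy ← 0.5·24.150 = 12.075
Arc 2: start y=0.000, vy=12.075 → t=2.464, apex=7.439, x_land=47.898, impact vy=-12.075
  bounce: vy ← 0.5·12.075 = 6.038
Arc 3: start y=0.000, vy=6.038 → t=1.232, apex=1.860, x_land=56.264, impact vy=-6.038
  bounce: vy ← 0.5·6.038 = 3.019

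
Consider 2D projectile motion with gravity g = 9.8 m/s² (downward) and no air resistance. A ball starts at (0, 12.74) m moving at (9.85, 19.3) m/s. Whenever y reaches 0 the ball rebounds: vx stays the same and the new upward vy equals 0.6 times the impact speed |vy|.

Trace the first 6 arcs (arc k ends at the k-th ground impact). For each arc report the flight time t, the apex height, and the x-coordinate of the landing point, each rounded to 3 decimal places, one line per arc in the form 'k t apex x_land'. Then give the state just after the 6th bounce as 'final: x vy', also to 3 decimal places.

Arc 1: start y=12.740, vy=19.300 → t=4.515, apex=31.745, x_land=44.470, impact vy=-24.944
  bounce: vy ← 0.6·24.944 = 14.966
Arc 2: start y=0.000, vy=14.966 → t=3.054, apex=11.428, x_land=74.555, impact vy=-14.966
  bounce: vy ← 0.6·14.966 = 8.980
Arc 3: start y=0.000, vy=8.980 → t=1.833, apex=4.114, x_land=92.606, impact vy=-8.980
  bounce: vy ← 0.6·8.980 = 5.388
Arc 4: start y=0.000, vy=5.388 → t=1.100, apex=1.481, x_land=103.437, impact vy=-5.388
  bounce: vy ← 0.6·5.388 = 3.233
Arc 5: start y=0.000, vy=3.233 → t=0.660, apex=0.533, x_land=109.935, impact vy=-3.233
  bounce: vy ← 0.6·3.233 = 1.940
Arc 6: start y=0.000, vy=1.940 → t=0.396, apex=0.192, x_land=113.834, impact vy=-1.940
  bounce: vy ← 0.6·1.940 = 1.164

1 4.515 31.745 44.470
2 3.054 11.428 74.555
3 1.833 4.114 92.606
4 1.100 1.481 103.437
5 0.660 0.533 109.935
6 0.396 0.192 113.834
final: 113.834 1.164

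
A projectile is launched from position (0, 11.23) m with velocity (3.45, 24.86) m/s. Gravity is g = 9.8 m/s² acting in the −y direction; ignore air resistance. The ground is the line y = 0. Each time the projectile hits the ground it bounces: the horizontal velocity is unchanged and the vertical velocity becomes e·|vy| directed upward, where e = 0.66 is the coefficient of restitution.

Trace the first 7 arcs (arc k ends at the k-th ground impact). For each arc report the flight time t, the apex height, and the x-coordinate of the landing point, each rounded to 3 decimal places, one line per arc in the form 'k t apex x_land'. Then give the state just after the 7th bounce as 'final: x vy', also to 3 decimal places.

1 5.491 42.762 18.943
2 3.899 18.627 32.397
3 2.574 8.114 41.276
4 1.699 3.534 47.136
5 1.121 1.540 51.003
6 0.740 0.671 53.556
7 0.488 0.292 55.241
final: 55.241 1.579

Arc 1: start y=11.230, vy=24.860 → t=5.491, apex=42.762, x_land=18.943, impact vy=-28.950
  bounce: vy ← 0.66·28.950 = 19.107
Arc 2: start y=0.000, vy=19.107 → t=3.899, apex=18.627, x_land=32.397, impact vy=-19.107
  bounce: vy ← 0.66·19.107 = 12.611
Arc 3: start y=0.000, vy=12.611 → t=2.574, apex=8.114, x_land=41.276, impact vy=-12.611
  bounce: vy ← 0.66·12.611 = 8.323
Arc 4: start y=0.000, vy=8.323 → t=1.699, apex=3.534, x_land=47.136, impact vy=-8.323
  bounce: vy ← 0.66·8.323 = 5.493
Arc 5: start y=0.000, vy=5.493 → t=1.121, apex=1.540, x_land=51.003, impact vy=-5.493
  bounce: vy ← 0.66·5.493 = 3.626
Arc 6: start y=0.000, vy=3.626 → t=0.740, apex=0.671, x_land=53.556, impact vy=-3.626
  bounce: vy ← 0.66·3.626 = 2.393
Arc 7: start y=0.000, vy=2.393 → t=0.488, apex=0.292, x_land=55.241, impact vy=-2.393
  bounce: vy ← 0.66·2.393 = 1.579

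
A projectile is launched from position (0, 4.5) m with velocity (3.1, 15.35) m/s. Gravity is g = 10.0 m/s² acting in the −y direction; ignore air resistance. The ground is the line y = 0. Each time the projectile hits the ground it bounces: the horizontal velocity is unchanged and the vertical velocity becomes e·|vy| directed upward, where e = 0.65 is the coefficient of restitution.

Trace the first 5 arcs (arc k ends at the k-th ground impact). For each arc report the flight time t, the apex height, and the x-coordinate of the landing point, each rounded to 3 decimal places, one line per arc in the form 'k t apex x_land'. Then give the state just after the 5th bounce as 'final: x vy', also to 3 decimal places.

1 3.340 16.281 10.352
2 2.346 6.879 17.625
3 1.525 2.906 22.351
4 0.991 1.228 25.424
5 0.644 0.519 27.421
final: 27.421 2.094

Arc 1: start y=4.500, vy=15.350 → t=3.340, apex=16.281, x_land=10.352, impact vy=-18.045
  bounce: vy ← 0.65·18.045 = 11.729
Arc 2: start y=0.000, vy=11.729 → t=2.346, apex=6.879, x_land=17.625, impact vy=-11.729
  bounce: vy ← 0.65·11.729 = 7.624
Arc 3: start y=0.000, vy=7.624 → t=1.525, apex=2.906, x_land=22.351, impact vy=-7.624
  bounce: vy ← 0.65·7.624 = 4.956
Arc 4: start y=0.000, vy=4.956 → t=0.991, apex=1.228, x_land=25.424, impact vy=-4.956
  bounce: vy ← 0.65·4.956 = 3.221
Arc 5: start y=0.000, vy=3.221 → t=0.644, apex=0.519, x_land=27.421, impact vy=-3.221
  bounce: vy ← 0.65·3.221 = 2.094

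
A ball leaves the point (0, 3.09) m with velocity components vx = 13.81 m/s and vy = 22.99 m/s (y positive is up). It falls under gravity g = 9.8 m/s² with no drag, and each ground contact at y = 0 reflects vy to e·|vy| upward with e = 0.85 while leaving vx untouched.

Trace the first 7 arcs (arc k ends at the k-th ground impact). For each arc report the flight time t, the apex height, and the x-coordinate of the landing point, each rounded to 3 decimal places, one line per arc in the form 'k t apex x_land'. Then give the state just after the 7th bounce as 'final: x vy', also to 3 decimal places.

Arc 1: start y=3.090, vy=22.990 → t=4.823, apex=30.056, x_land=66.600, impact vy=-24.271
  bounce: vy ← 0.85·24.271 = 20.631
Arc 2: start y=0.000, vy=20.631 → t=4.210, apex=21.716, x_land=124.745, impact vy=-20.631
  bounce: vy ← 0.85·20.631 = 17.536
Arc 3: start y=0.000, vy=17.536 → t=3.579, apex=15.690, x_land=174.168, impact vy=-17.536
  bounce: vy ← 0.85·17.536 = 14.906
Arc 4: start y=0.000, vy=14.906 → t=3.042, apex=11.336, x_land=216.178, impact vy=-14.906
  bounce: vy ← 0.85·14.906 = 12.670
Arc 5: start y=0.000, vy=12.670 → t=2.586, apex=8.190, x_land=251.886, impact vy=-12.670
  bounce: vy ← 0.85·12.670 = 10.769
Arc 6: start y=0.000, vy=10.769 → t=2.198, apex=5.917, x_land=282.239, impact vy=-10.769
  bounce: vy ← 0.85·10.769 = 9.154
Arc 7: start y=0.000, vy=9.154 → t=1.868, apex=4.275, x_land=308.038, impact vy=-9.154
  bounce: vy ← 0.85·9.154 = 7.781

1 4.823 30.056 66.600
2 4.210 21.716 124.745
3 3.579 15.690 174.168
4 3.042 11.336 216.178
5 2.586 8.190 251.886
6 2.198 5.917 282.239
7 1.868 4.275 308.038
final: 308.038 7.781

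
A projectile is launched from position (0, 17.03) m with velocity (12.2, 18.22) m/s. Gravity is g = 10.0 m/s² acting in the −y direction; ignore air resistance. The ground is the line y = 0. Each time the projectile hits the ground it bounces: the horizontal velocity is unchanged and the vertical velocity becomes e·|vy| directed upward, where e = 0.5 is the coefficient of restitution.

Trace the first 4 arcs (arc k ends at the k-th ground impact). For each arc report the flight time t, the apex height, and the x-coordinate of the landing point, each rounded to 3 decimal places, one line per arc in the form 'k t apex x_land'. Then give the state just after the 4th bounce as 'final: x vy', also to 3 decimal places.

Arc 1: start y=17.030, vy=18.220 → t=4.415, apex=33.628, x_land=53.868, impact vy=-25.934
  bounce: vy ← 0.5·25.934 = 12.967
Arc 2: start y=0.000, vy=12.967 → t=2.593, apex=8.407, x_land=85.507, impact vy=-12.967
  bounce: vy ← 0.5·12.967 = 6.483
Arc 3: start y=0.000, vy=6.483 → t=1.297, apex=2.102, x_land=101.327, impact vy=-6.483
  bounce: vy ← 0.5·6.483 = 3.242
Arc 4: start y=0.000, vy=3.242 → t=0.648, apex=0.525, x_land=109.237, impact vy=-3.242
  bounce: vy ← 0.5·3.242 = 1.621

1 4.415 33.628 53.868
2 2.593 8.407 85.507
3 1.297 2.102 101.327
4 0.648 0.525 109.237
final: 109.237 1.621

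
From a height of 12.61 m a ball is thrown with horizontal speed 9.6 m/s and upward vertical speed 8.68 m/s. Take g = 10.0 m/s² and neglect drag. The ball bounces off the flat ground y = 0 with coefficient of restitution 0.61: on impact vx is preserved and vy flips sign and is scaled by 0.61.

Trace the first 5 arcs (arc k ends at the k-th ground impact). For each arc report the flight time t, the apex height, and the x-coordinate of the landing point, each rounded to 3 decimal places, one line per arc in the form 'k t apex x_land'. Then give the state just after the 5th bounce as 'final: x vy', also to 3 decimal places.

1 2.678 16.377 25.707
2 2.208 6.094 46.904
3 1.347 2.268 59.833
4 0.822 0.844 67.721
5 0.501 0.314 72.532
final: 72.532 1.529

Arc 1: start y=12.610, vy=8.680 → t=2.678, apex=16.377, x_land=25.707, impact vy=-18.098
  bounce: vy ← 0.61·18.098 = 11.040
Arc 2: start y=0.000, vy=11.040 → t=2.208, apex=6.094, x_land=46.904, impact vy=-11.040
  bounce: vy ← 0.61·11.040 = 6.734
Arc 3: start y=0.000, vy=6.734 → t=1.347, apex=2.268, x_land=59.833, impact vy=-6.734
  bounce: vy ← 0.61·6.734 = 4.108
Arc 4: start y=0.000, vy=4.108 → t=0.822, apex=0.844, x_land=67.721, impact vy=-4.108
  bounce: vy ← 0.61·4.108 = 2.506
Arc 5: start y=0.000, vy=2.506 → t=0.501, apex=0.314, x_land=72.532, impact vy=-2.506
  bounce: vy ← 0.61·2.506 = 1.529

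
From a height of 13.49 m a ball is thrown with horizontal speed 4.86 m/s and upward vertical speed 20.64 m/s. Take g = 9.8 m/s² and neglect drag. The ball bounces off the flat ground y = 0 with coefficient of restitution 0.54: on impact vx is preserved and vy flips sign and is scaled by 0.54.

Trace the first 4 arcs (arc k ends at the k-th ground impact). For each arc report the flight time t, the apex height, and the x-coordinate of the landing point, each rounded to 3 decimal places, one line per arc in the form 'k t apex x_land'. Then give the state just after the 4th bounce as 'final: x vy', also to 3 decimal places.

1 4.787 35.225 23.266
2 2.896 10.272 37.339
3 1.564 2.995 44.939
4 0.844 0.873 49.043
final: 49.043 2.234

Arc 1: start y=13.490, vy=20.640 → t=4.787, apex=35.225, x_land=23.266, impact vy=-26.276
  bounce: vy ← 0.54·26.276 = 14.189
Arc 2: start y=0.000, vy=14.189 → t=2.896, apex=10.272, x_land=37.339, impact vy=-14.189
  bounce: vy ← 0.54·14.189 = 7.662
Arc 3: start y=0.000, vy=7.662 → t=1.564, apex=2.995, x_land=44.939, impact vy=-7.662
  bounce: vy ← 0.54·7.662 = 4.137
Arc 4: start y=0.000, vy=4.137 → t=0.844, apex=0.873, x_land=49.043, impact vy=-4.137
  bounce: vy ← 0.54·4.137 = 2.234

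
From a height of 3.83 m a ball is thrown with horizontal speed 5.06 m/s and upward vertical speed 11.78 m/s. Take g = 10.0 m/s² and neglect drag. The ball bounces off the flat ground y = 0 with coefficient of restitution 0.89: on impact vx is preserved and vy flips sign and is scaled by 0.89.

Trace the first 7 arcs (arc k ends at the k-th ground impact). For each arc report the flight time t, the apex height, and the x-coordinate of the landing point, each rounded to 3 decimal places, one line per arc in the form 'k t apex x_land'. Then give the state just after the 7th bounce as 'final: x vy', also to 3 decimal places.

1 2.646 10.768 13.386
2 2.612 8.530 26.604
3 2.325 6.756 38.368
4 2.069 5.352 48.838
5 1.842 4.239 58.156
6 1.639 3.358 66.449
7 1.459 2.660 73.830
final: 73.830 6.491

Arc 1: start y=3.830, vy=11.780 → t=2.646, apex=10.768, x_land=13.386, impact vy=-14.675
  bounce: vy ← 0.89·14.675 = 13.061
Arc 2: start y=0.000, vy=13.061 → t=2.612, apex=8.530, x_land=26.604, impact vy=-13.061
  bounce: vy ← 0.89·13.061 = 11.624
Arc 3: start y=0.000, vy=11.624 → t=2.325, apex=6.756, x_land=38.368, impact vy=-11.624
  bounce: vy ← 0.89·11.624 = 10.346
Arc 4: start y=0.000, vy=10.346 → t=2.069, apex=5.352, x_land=48.838, impact vy=-10.346
  bounce: vy ← 0.89·10.346 = 9.208
Arc 5: start y=0.000, vy=9.208 → t=1.842, apex=4.239, x_land=58.156, impact vy=-9.208
  bounce: vy ← 0.89·9.208 = 8.195
Arc 6: start y=0.000, vy=8.195 → t=1.639, apex=3.358, x_land=66.449, impact vy=-8.195
  bounce: vy ← 0.89·8.195 = 7.293
Arc 7: start y=0.000, vy=7.293 → t=1.459, apex=2.660, x_land=73.830, impact vy=-7.293
  bounce: vy ← 0.89·7.293 = 6.491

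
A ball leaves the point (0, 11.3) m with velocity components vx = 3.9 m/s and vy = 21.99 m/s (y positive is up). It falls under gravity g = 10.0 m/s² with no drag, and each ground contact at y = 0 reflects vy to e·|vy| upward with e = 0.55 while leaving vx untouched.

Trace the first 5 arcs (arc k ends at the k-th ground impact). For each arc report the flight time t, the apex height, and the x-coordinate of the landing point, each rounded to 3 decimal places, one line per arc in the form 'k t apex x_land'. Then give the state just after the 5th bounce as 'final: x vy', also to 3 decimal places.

Arc 1: start y=11.300, vy=21.990 → t=4.863, apex=35.478, x_land=18.965, impact vy=-26.638
  bounce: vy ← 0.55·26.638 = 14.651
Arc 2: start y=0.000, vy=14.651 → t=2.930, apex=10.732, x_land=30.392, impact vy=-14.651
  bounce: vy ← 0.55·14.651 = 8.058
Arc 3: start y=0.000, vy=8.058 → t=1.612, apex=3.246, x_land=36.677, impact vy=-8.058
  bounce: vy ← 0.55·8.058 = 4.432
Arc 4: start y=0.000, vy=4.432 → t=0.886, apex=0.982, x_land=40.134, impact vy=-4.432
  bounce: vy ← 0.55·4.432 = 2.438
Arc 5: start y=0.000, vy=2.438 → t=0.488, apex=0.297, x_land=42.035, impact vy=-2.438
  bounce: vy ← 0.55·2.438 = 1.341

1 4.863 35.478 18.965
2 2.930 10.732 30.392
3 1.612 3.246 36.677
4 0.886 0.982 40.134
5 0.488 0.297 42.035
final: 42.035 1.341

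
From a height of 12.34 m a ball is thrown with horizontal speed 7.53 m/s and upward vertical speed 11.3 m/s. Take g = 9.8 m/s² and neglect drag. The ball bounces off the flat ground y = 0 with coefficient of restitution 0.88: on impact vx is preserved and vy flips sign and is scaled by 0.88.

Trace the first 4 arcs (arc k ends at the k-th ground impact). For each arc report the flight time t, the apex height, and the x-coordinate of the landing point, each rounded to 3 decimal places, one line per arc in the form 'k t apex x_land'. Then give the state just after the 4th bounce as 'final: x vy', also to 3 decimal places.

1 3.115 18.855 23.453
2 3.452 14.601 49.450
3 3.038 11.307 72.328
4 2.674 8.756 92.459
final: 92.459 11.528

Arc 1: start y=12.340, vy=11.300 → t=3.115, apex=18.855, x_land=23.453, impact vy=-19.224
  bounce: vy ← 0.88·19.224 = 16.917
Arc 2: start y=0.000, vy=16.917 → t=3.452, apex=14.601, x_land=49.450, impact vy=-16.917
  bounce: vy ← 0.88·16.917 = 14.887
Arc 3: start y=0.000, vy=14.887 → t=3.038, apex=11.307, x_land=72.328, impact vy=-14.887
  bounce: vy ← 0.88·14.887 = 13.100
Arc 4: start y=0.000, vy=13.100 → t=2.674, apex=8.756, x_land=92.459, impact vy=-13.100
  bounce: vy ← 0.88·13.100 = 11.528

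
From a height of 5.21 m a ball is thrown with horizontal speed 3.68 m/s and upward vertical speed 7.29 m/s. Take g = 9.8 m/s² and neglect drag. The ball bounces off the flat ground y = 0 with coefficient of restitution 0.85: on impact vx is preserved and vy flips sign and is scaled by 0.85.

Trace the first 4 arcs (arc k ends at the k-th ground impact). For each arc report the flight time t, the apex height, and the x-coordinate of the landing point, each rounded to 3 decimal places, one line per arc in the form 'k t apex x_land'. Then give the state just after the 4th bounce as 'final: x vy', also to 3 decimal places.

1 2.015 7.921 7.416
2 2.161 5.723 15.371
3 1.837 4.135 22.132
4 1.562 2.988 27.879
final: 27.879 6.504

Arc 1: start y=5.210, vy=7.290 → t=2.015, apex=7.921, x_land=7.416, impact vy=-12.460
  bounce: vy ← 0.85·12.460 = 10.591
Arc 2: start y=0.000, vy=10.591 → t=2.161, apex=5.723, x_land=15.371, impact vy=-10.591
  bounce: vy ← 0.85·10.591 = 9.003
Arc 3: start y=0.000, vy=9.003 → t=1.837, apex=4.135, x_land=22.132, impact vy=-9.003
  bounce: vy ← 0.85·9.003 = 7.652
Arc 4: start y=0.000, vy=7.652 → t=1.562, apex=2.988, x_land=27.879, impact vy=-7.652
  bounce: vy ← 0.85·7.652 = 6.504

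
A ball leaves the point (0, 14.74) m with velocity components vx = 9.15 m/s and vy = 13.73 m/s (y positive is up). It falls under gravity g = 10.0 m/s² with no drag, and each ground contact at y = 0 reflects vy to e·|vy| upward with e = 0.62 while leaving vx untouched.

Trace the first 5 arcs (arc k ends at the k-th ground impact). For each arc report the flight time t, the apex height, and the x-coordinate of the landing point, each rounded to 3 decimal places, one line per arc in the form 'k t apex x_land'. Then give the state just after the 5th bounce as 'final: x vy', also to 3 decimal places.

Arc 1: start y=14.740, vy=13.730 → t=3.571, apex=24.166, x_land=32.679, impact vy=-21.984
  bounce: vy ← 0.62·21.984 = 13.630
Arc 2: start y=0.000, vy=13.630 → t=2.726, apex=9.289, x_land=57.622, impact vy=-13.630
  bounce: vy ← 0.62·13.630 = 8.451
Arc 3: start y=0.000, vy=8.451 → t=1.690, apex=3.571, x_land=73.087, impact vy=-8.451
  bounce: vy ← 0.62·8.451 = 5.239
Arc 4: start y=0.000, vy=5.239 → t=1.048, apex=1.373, x_land=82.675, impact vy=-5.239
  bounce: vy ← 0.62·5.239 = 3.248
Arc 5: start y=0.000, vy=3.248 → t=0.650, apex=0.528, x_land=88.620, impact vy=-3.248
  bounce: vy ← 0.62·3.248 = 2.014

1 3.571 24.166 32.679
2 2.726 9.289 57.622
3 1.690 3.571 73.087
4 1.048 1.373 82.675
5 0.650 0.528 88.620
final: 88.620 2.014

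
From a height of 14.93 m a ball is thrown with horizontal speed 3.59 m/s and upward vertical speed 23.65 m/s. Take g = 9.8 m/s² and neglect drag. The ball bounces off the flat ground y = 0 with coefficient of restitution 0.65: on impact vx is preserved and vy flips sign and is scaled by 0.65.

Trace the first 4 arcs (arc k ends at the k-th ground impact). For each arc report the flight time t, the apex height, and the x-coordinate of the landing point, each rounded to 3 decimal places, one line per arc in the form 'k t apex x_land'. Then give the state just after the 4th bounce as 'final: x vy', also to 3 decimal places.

Arc 1: start y=14.930, vy=23.650 → t=5.392, apex=43.467, x_land=19.356, impact vy=-29.188
  bounce: vy ← 0.65·29.188 = 18.972
Arc 2: start y=0.000, vy=18.972 → t=3.872, apex=18.365, x_land=33.256, impact vy=-18.972
  bounce: vy ← 0.65·18.972 = 12.332
Arc 3: start y=0.000, vy=12.332 → t=2.517, apex=7.759, x_land=42.291, impact vy=-12.332
  bounce: vy ← 0.65·12.332 = 8.016
Arc 4: start y=0.000, vy=8.016 → t=1.636, apex=3.278, x_land=48.164, impact vy=-8.016
  bounce: vy ← 0.65·8.016 = 5.210

1 5.392 43.467 19.356
2 3.872 18.365 33.256
3 2.517 7.759 42.291
4 1.636 3.278 48.164
final: 48.164 5.210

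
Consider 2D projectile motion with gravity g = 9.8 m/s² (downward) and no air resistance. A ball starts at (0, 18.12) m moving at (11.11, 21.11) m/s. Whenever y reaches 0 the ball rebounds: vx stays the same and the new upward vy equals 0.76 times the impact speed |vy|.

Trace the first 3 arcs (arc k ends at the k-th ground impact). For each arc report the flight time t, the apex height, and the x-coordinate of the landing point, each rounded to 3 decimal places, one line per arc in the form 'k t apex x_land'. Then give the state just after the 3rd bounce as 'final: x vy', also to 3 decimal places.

Arc 1: start y=18.120, vy=21.110 → t=5.042, apex=40.856, x_land=56.013, impact vy=-28.298
  bounce: vy ← 0.76·28.298 = 21.507
Arc 2: start y=0.000, vy=21.507 → t=4.389, apex=23.599, x_land=104.776, impact vy=-21.507
  bounce: vy ← 0.76·21.507 = 16.345
Arc 3: start y=0.000, vy=16.345 → t=3.336, apex=13.631, x_land=141.835, impact vy=-16.345
  bounce: vy ← 0.76·16.345 = 12.422

1 5.042 40.856 56.013
2 4.389 23.599 104.776
3 3.336 13.631 141.835
final: 141.835 12.422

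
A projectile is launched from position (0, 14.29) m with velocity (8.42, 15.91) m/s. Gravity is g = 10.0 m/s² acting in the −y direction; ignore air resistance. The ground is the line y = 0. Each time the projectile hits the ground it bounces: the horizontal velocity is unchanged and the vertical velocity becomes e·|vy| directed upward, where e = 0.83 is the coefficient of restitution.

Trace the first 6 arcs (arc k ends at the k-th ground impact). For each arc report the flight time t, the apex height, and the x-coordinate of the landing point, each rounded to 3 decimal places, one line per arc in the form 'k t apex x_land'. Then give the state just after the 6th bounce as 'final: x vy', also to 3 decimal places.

1 3.912 26.946 32.943
2 3.854 18.563 65.391
3 3.199 12.788 92.323
4 2.655 8.810 114.676
5 2.203 6.069 133.229
6 1.829 4.181 148.628
final: 148.628 7.590

Arc 1: start y=14.290, vy=15.910 → t=3.912, apex=26.946, x_land=32.943, impact vy=-23.215
  bounce: vy ← 0.83·23.215 = 19.268
Arc 2: start y=0.000, vy=19.268 → t=3.854, apex=18.563, x_land=65.391, impact vy=-19.268
  bounce: vy ← 0.83·19.268 = 15.993
Arc 3: start y=0.000, vy=15.993 → t=3.199, apex=12.788, x_land=92.323, impact vy=-15.993
  bounce: vy ← 0.83·15.993 = 13.274
Arc 4: start y=0.000, vy=13.274 → t=2.655, apex=8.810, x_land=114.676, impact vy=-13.274
  bounce: vy ← 0.83·13.274 = 11.017
Arc 5: start y=0.000, vy=11.017 → t=2.203, apex=6.069, x_land=133.229, impact vy=-11.017
  bounce: vy ← 0.83·11.017 = 9.144
Arc 6: start y=0.000, vy=9.144 → t=1.829, apex=4.181, x_land=148.628, impact vy=-9.144
  bounce: vy ← 0.83·9.144 = 7.590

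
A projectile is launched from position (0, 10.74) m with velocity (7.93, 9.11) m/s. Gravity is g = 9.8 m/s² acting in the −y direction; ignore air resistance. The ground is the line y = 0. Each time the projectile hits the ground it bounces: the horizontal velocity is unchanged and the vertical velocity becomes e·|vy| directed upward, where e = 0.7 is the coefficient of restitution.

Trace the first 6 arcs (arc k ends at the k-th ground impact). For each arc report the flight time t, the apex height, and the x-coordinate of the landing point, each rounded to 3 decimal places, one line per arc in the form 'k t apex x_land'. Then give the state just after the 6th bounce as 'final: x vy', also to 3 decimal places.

Arc 1: start y=10.740, vy=9.110 → t=2.678, apex=14.974, x_land=21.234, impact vy=-17.132
  bounce: vy ← 0.7·17.132 = 11.992
Arc 2: start y=0.000, vy=11.992 → t=2.447, apex=7.337, x_land=40.642, impact vy=-11.992
  bounce: vy ← 0.7·11.992 = 8.395
Arc 3: start y=0.000, vy=8.395 → t=1.713, apex=3.595, x_land=54.228, impact vy=-8.395
  bounce: vy ← 0.7·8.395 = 5.876
Arc 4: start y=0.000, vy=5.876 → t=1.199, apex=1.762, x_land=63.737, impact vy=-5.876
  bounce: vy ← 0.7·5.876 = 4.113
Arc 5: start y=0.000, vy=4.113 → t=0.839, apex=0.863, x_land=70.394, impact vy=-4.113
  bounce: vy ← 0.7·4.113 = 2.879
Arc 6: start y=0.000, vy=2.879 → t=0.588, apex=0.423, x_land=75.054, impact vy=-2.879
  bounce: vy ← 0.7·2.879 = 2.016

1 2.678 14.974 21.234
2 2.447 7.337 40.642
3 1.713 3.595 54.228
4 1.199 1.762 63.737
5 0.839 0.863 70.394
6 0.588 0.423 75.054
final: 75.054 2.016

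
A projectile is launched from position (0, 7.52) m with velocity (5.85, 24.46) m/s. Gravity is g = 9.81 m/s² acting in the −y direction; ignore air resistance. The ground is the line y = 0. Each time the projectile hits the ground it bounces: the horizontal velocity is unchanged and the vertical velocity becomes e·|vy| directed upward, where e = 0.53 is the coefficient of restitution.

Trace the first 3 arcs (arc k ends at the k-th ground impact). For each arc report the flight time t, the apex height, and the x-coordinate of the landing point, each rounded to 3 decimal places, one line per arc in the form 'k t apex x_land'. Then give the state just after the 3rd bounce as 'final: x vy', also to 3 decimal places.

1 5.277 38.014 30.872
2 2.951 10.678 48.135
3 1.564 2.999 57.284
final: 57.284 4.066

Arc 1: start y=7.520, vy=24.460 → t=5.277, apex=38.014, x_land=30.872, impact vy=-27.310
  bounce: vy ← 0.53·27.310 = 14.474
Arc 2: start y=0.000, vy=14.474 → t=2.951, apex=10.678, x_land=48.135, impact vy=-14.474
  bounce: vy ← 0.53·14.474 = 7.671
Arc 3: start y=0.000, vy=7.671 → t=1.564, apex=2.999, x_land=57.284, impact vy=-7.671
  bounce: vy ← 0.53·7.671 = 4.066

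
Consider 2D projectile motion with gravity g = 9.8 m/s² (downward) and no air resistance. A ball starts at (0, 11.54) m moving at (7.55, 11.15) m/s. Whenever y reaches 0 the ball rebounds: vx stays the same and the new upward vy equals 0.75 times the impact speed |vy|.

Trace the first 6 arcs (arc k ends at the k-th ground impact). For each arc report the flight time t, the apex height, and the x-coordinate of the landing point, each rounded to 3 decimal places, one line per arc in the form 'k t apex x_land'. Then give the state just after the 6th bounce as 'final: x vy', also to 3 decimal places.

1 3.048 17.883 23.013
2 2.866 10.059 44.649
3 2.149 5.658 60.875
4 1.612 3.183 73.045
5 1.209 1.790 82.172
6 0.907 1.007 89.018
final: 89.018 3.332

Arc 1: start y=11.540, vy=11.150 → t=3.048, apex=17.883, x_land=23.013, impact vy=-18.722
  bounce: vy ← 0.75·18.722 = 14.041
Arc 2: start y=0.000, vy=14.041 → t=2.866, apex=10.059, x_land=44.649, impact vy=-14.041
  bounce: vy ← 0.75·14.041 = 10.531
Arc 3: start y=0.000, vy=10.531 → t=2.149, apex=5.658, x_land=60.875, impact vy=-10.531
  bounce: vy ← 0.75·10.531 = 7.898
Arc 4: start y=0.000, vy=7.898 → t=1.612, apex=3.183, x_land=73.045, impact vy=-7.898
  bounce: vy ← 0.75·7.898 = 5.924
Arc 5: start y=0.000, vy=5.924 → t=1.209, apex=1.790, x_land=82.172, impact vy=-5.924
  bounce: vy ← 0.75·5.924 = 4.443
Arc 6: start y=0.000, vy=4.443 → t=0.907, apex=1.007, x_land=89.018, impact vy=-4.443
  bounce: vy ← 0.75·4.443 = 3.332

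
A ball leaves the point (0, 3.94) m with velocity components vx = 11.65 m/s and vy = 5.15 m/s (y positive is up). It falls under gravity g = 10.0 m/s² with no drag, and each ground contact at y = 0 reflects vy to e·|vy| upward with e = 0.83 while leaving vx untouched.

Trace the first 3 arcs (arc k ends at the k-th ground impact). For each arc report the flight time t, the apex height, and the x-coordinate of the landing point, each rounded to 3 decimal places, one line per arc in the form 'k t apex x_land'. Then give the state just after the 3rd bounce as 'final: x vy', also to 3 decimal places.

Arc 1: start y=3.940, vy=5.150 → t=1.541, apex=5.266, x_land=17.956, impact vy=-10.263
  bounce: vy ← 0.83·10.263 = 8.518
Arc 2: start y=0.000, vy=8.518 → t=1.704, apex=3.628, x_land=37.803, impact vy=-8.518
  bounce: vy ← 0.83·8.518 = 7.070
Arc 3: start y=0.000, vy=7.070 → t=1.414, apex=2.499, x_land=54.276, impact vy=-7.070
  bounce: vy ← 0.83·7.070 = 5.868

1 1.541 5.266 17.956
2 1.704 3.628 37.803
3 1.414 2.499 54.276
final: 54.276 5.868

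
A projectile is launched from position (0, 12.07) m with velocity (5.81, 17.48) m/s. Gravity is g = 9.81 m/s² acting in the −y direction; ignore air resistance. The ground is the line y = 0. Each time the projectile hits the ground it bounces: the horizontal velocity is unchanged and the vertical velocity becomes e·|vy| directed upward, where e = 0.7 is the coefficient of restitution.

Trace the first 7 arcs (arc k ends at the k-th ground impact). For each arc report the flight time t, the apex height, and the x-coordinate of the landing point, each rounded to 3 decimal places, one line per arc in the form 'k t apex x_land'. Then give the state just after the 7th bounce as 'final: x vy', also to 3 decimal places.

Arc 1: start y=12.070, vy=17.480 → t=4.156, apex=27.643, x_land=24.145, impact vy=-23.289
  bounce: vy ← 0.7·23.289 = 16.302
Arc 2: start y=0.000, vy=16.302 → t=3.324, apex=13.545, x_land=43.455, impact vy=-16.302
  bounce: vy ← 0.7·16.302 = 11.411
Arc 3: start y=0.000, vy=11.411 → t=2.326, apex=6.637, x_land=56.972, impact vy=-11.411
  bounce: vy ← 0.7·11.411 = 7.988
Arc 4: start y=0.000, vy=7.988 → t=1.629, apex=3.252, x_land=66.434, impact vy=-7.988
  bounce: vy ← 0.7·7.988 = 5.592
Arc 5: start y=0.000, vy=5.592 → t=1.140, apex=1.594, x_land=73.057, impact vy=-5.592
  bounce: vy ← 0.7·5.592 = 3.914
Arc 6: start y=0.000, vy=3.914 → t=0.798, apex=0.781, x_land=77.694, impact vy=-3.914
  bounce: vy ← 0.7·3.914 = 2.740
Arc 7: start y=0.000, vy=2.740 → t=0.559, apex=0.383, x_land=80.939, impact vy=-2.740
  bounce: vy ← 0.7·2.740 = 1.918

1 4.156 27.643 24.145
2 3.324 13.545 43.455
3 2.326 6.637 56.972
4 1.629 3.252 66.434
5 1.140 1.594 73.057
6 0.798 0.781 77.694
7 0.559 0.383 80.939
final: 80.939 1.918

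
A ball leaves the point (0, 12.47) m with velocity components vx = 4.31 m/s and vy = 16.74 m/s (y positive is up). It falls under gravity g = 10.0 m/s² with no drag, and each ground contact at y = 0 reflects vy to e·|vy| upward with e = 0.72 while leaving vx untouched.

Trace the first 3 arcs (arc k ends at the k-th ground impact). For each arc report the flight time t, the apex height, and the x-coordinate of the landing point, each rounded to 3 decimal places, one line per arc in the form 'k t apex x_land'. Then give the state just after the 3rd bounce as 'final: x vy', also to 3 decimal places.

1 3.975 26.481 17.134
2 3.314 13.728 31.417
3 2.386 7.117 41.701
final: 41.701 8.590

Arc 1: start y=12.470, vy=16.740 → t=3.975, apex=26.481, x_land=17.134, impact vy=-23.014
  bounce: vy ← 0.72·23.014 = 16.570
Arc 2: start y=0.000, vy=16.570 → t=3.314, apex=13.728, x_land=31.417, impact vy=-16.570
  bounce: vy ← 0.72·16.570 = 11.930
Arc 3: start y=0.000, vy=11.930 → t=2.386, apex=7.117, x_land=41.701, impact vy=-11.930
  bounce: vy ← 0.72·11.930 = 8.590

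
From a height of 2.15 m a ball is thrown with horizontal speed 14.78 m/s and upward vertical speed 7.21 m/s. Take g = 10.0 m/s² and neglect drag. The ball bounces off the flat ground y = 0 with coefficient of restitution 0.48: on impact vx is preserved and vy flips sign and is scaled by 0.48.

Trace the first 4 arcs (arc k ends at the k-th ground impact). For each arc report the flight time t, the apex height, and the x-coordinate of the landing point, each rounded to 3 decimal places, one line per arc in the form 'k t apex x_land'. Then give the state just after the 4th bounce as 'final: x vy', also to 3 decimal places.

Arc 1: start y=2.150, vy=7.210 → t=1.696, apex=4.749, x_land=25.061, impact vy=-9.746
  bounce: vy ← 0.48·9.746 = 4.678
Arc 2: start y=0.000, vy=4.678 → t=0.936, apex=1.094, x_land=38.889, impact vy=-4.678
  bounce: vy ← 0.48·4.678 = 2.245
Arc 3: start y=0.000, vy=2.245 → t=0.449, apex=0.252, x_land=45.527, impact vy=-2.245
  bounce: vy ← 0.48·2.245 = 1.078
Arc 4: start y=0.000, vy=1.078 → t=0.216, apex=0.058, x_land=48.713, impact vy=-1.078
  bounce: vy ← 0.48·1.078 = 0.517

1 1.696 4.749 25.061
2 0.936 1.094 38.889
3 0.449 0.252 45.527
4 0.216 0.058 48.713
final: 48.713 0.517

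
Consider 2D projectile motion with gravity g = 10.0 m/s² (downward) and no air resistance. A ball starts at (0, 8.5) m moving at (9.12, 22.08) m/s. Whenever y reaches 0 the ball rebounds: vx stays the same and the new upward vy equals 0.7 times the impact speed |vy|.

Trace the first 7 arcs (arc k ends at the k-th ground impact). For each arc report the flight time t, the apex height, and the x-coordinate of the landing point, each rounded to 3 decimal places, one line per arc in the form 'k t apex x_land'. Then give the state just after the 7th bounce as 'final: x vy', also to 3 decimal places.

1 4.772 32.876 43.523
2 3.590 16.109 76.263
3 2.513 7.894 99.181
4 1.759 3.868 115.223
5 1.231 1.895 126.453
6 0.862 0.929 134.314
7 0.603 0.455 139.817
final: 139.817 2.112

Arc 1: start y=8.500, vy=22.080 → t=4.772, apex=32.876, x_land=43.523, impact vy=-25.642
  bounce: vy ← 0.7·25.642 = 17.950
Arc 2: start y=0.000, vy=17.950 → t=3.590, apex=16.109, x_land=76.263, impact vy=-17.950
  bounce: vy ← 0.7·17.950 = 12.565
Arc 3: start y=0.000, vy=12.565 → t=2.513, apex=7.894, x_land=99.181, impact vy=-12.565
  bounce: vy ← 0.7·12.565 = 8.795
Arc 4: start y=0.000, vy=8.795 → t=1.759, apex=3.868, x_land=115.223, impact vy=-8.795
  bounce: vy ← 0.7·8.795 = 6.157
Arc 5: start y=0.000, vy=6.157 → t=1.231, apex=1.895, x_land=126.453, impact vy=-6.157
  bounce: vy ← 0.7·6.157 = 4.310
Arc 6: start y=0.000, vy=4.310 → t=0.862, apex=0.929, x_land=134.314, impact vy=-4.310
  bounce: vy ← 0.7·4.310 = 3.017
Arc 7: start y=0.000, vy=3.017 → t=0.603, apex=0.455, x_land=139.817, impact vy=-3.017
  bounce: vy ← 0.7·3.017 = 2.112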